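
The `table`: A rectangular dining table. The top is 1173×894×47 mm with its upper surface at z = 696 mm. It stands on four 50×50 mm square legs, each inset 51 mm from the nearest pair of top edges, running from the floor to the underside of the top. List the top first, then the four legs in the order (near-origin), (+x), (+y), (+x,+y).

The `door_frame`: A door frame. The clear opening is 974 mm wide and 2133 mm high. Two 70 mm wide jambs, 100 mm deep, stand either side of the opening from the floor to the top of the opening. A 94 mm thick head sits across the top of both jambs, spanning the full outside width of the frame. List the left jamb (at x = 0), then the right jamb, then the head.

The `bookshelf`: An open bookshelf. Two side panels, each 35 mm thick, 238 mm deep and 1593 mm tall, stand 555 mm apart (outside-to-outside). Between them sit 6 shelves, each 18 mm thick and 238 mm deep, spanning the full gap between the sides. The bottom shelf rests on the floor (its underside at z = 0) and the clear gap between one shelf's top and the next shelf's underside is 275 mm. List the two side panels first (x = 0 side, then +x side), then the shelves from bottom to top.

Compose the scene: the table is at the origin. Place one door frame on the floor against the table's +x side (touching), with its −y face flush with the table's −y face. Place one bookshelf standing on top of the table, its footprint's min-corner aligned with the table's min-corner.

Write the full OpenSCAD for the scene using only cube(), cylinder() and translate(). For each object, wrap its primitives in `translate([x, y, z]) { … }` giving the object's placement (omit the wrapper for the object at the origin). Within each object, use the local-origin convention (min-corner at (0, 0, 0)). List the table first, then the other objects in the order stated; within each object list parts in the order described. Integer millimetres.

translate([0, 0, 649]) cube([1173, 894, 47]);
translate([51, 51, 0]) cube([50, 50, 649]);
translate([1072, 51, 0]) cube([50, 50, 649]);
translate([51, 793, 0]) cube([50, 50, 649]);
translate([1072, 793, 0]) cube([50, 50, 649]);
translate([1173, 0, 0]) {
  cube([70, 100, 2133]);
  translate([1044, 0, 0]) cube([70, 100, 2133]);
  translate([0, 0, 2133]) cube([1114, 100, 94]);
}
translate([0, 0, 696]) {
  cube([35, 238, 1593]);
  translate([520, 0, 0]) cube([35, 238, 1593]);
  translate([35, 0, 0]) cube([485, 238, 18]);
  translate([35, 0, 293]) cube([485, 238, 18]);
  translate([35, 0, 586]) cube([485, 238, 18]);
  translate([35, 0, 879]) cube([485, 238, 18]);
  translate([35, 0, 1172]) cube([485, 238, 18]);
  translate([35, 0, 1465]) cube([485, 238, 18]);
}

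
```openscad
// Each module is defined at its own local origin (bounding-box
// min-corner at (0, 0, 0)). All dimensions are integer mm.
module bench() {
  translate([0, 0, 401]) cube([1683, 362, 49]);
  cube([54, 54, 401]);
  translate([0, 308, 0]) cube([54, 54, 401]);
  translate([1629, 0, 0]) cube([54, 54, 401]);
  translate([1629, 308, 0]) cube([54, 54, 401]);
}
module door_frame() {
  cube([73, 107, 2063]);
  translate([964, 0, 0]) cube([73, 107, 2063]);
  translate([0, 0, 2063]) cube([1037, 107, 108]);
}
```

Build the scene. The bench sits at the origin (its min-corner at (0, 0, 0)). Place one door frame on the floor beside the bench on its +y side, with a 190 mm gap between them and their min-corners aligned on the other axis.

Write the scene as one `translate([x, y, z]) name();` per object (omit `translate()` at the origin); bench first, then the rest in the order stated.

bench();
translate([0, 552, 0]) door_frame();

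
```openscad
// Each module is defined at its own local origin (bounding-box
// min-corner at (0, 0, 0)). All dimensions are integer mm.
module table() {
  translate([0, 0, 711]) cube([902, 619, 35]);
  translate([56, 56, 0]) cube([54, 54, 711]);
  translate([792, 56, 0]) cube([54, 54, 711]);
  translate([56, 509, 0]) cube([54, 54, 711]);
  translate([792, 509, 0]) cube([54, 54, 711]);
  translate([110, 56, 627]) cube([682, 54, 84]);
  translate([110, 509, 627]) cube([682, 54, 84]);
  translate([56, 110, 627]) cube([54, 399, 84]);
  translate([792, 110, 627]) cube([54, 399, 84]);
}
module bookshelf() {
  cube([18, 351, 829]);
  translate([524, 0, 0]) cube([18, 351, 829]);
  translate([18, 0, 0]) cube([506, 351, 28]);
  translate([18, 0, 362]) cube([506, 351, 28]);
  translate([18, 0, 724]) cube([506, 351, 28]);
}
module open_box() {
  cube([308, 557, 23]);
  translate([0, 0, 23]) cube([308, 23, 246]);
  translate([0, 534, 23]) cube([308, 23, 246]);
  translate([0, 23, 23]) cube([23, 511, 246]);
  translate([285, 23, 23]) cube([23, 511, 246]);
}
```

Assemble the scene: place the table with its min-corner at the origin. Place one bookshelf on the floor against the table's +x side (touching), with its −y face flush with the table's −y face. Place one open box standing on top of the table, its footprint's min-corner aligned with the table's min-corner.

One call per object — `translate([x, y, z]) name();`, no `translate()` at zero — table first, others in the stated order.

table();
translate([902, 0, 0]) bookshelf();
translate([0, 0, 746]) open_box();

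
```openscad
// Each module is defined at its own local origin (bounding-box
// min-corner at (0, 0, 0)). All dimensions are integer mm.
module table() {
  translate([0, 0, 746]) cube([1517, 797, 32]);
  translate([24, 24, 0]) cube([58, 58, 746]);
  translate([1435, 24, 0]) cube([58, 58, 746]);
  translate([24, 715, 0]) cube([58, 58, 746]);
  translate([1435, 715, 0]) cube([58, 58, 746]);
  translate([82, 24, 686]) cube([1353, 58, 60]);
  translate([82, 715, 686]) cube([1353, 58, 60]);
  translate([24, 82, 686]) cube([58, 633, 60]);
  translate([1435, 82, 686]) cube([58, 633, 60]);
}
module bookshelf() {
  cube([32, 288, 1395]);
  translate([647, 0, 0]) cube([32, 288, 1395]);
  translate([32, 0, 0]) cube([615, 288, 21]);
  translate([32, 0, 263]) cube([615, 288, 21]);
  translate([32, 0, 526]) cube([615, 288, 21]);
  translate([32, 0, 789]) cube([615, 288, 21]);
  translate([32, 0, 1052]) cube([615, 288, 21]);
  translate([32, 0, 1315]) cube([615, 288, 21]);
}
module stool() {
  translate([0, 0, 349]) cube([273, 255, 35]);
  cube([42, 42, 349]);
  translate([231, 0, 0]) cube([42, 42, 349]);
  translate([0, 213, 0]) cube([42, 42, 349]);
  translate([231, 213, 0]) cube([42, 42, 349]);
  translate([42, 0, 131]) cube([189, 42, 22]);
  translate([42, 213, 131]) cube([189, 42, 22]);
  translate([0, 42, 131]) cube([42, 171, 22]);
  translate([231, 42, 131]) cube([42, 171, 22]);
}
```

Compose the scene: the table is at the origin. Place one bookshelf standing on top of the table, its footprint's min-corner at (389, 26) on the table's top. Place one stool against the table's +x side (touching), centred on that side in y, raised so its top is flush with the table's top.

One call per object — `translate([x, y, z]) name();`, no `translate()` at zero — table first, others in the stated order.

table();
translate([389, 26, 778]) bookshelf();
translate([1517, 271, 394]) stool();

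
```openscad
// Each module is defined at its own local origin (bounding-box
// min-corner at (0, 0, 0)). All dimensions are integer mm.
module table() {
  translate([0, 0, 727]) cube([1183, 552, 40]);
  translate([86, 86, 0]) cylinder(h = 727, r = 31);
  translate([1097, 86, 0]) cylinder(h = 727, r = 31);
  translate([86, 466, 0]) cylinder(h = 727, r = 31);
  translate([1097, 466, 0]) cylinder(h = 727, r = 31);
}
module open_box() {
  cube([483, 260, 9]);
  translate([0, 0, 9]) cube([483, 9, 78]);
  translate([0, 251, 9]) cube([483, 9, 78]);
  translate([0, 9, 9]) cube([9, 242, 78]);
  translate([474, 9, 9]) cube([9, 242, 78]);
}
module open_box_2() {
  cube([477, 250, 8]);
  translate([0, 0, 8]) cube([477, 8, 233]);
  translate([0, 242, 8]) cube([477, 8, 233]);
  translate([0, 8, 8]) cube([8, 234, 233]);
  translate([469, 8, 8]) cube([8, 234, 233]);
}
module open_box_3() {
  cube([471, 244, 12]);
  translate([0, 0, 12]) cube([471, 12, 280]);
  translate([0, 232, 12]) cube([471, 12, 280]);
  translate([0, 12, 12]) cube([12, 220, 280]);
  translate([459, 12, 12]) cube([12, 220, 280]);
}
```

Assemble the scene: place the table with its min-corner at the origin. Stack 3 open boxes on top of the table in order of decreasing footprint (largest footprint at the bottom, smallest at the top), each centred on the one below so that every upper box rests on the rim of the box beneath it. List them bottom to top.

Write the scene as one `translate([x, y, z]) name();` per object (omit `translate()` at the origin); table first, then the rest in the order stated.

table();
translate([350, 146, 767]) open_box();
translate([353, 151, 854]) open_box_2();
translate([356, 154, 1095]) open_box_3();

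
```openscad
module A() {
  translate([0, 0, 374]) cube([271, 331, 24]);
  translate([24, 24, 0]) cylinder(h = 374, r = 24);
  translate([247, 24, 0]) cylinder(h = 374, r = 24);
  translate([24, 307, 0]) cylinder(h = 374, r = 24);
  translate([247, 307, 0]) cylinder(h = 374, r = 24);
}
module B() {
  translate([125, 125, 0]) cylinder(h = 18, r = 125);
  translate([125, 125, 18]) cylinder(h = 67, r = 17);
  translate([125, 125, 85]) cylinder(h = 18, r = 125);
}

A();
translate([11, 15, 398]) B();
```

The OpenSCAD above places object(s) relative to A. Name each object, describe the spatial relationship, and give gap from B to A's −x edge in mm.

The spool's min-x is at 11; the stool's min-x is 0; gap = 11 mm.

A is a stool. B is a spool. The spool is on top of the stool. The gap from the spool to the stool's −x edge is 11 mm.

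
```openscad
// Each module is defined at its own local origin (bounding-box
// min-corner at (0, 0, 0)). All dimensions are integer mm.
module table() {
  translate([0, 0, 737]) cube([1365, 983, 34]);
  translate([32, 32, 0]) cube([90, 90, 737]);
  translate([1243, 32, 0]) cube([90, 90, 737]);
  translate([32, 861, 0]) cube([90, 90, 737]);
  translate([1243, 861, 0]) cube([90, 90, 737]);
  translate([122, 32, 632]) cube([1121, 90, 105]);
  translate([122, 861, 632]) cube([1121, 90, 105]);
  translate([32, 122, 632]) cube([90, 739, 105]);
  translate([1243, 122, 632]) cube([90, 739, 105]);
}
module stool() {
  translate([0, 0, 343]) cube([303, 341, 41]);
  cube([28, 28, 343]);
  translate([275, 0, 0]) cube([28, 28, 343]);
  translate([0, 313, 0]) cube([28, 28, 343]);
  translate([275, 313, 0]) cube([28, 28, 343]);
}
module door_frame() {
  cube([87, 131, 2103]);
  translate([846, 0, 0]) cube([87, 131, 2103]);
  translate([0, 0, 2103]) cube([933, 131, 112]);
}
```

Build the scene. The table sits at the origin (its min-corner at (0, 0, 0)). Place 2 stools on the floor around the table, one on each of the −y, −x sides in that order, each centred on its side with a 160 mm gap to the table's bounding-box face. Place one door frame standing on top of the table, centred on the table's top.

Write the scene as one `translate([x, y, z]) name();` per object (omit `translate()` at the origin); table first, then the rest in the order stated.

table();
translate([531, -501, 0]) stool();
translate([-463, 321, 0]) stool();
translate([216, 426, 771]) door_frame();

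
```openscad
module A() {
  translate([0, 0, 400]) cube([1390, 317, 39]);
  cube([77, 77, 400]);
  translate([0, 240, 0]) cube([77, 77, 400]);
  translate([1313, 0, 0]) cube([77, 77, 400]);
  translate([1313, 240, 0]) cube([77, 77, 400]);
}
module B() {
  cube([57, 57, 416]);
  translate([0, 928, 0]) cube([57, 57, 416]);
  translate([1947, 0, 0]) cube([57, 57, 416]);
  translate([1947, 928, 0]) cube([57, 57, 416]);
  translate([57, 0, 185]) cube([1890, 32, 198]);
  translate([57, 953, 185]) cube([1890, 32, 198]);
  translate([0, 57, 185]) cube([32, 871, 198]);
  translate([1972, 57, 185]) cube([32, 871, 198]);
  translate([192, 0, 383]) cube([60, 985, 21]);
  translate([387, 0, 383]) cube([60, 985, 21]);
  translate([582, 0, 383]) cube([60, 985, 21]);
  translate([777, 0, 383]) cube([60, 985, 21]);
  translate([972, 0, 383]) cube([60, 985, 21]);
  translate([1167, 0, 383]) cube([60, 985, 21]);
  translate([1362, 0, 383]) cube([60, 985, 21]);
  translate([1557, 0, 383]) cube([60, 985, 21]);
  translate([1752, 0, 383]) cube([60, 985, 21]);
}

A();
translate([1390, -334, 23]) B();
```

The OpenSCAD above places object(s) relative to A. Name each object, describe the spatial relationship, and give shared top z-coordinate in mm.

A is a bench. B is a bed frame. The bed frame is beside the bench with their tops flush at z = 439. The shared top z-coordinate is 439 mm.

Both tops at z = 439 mm.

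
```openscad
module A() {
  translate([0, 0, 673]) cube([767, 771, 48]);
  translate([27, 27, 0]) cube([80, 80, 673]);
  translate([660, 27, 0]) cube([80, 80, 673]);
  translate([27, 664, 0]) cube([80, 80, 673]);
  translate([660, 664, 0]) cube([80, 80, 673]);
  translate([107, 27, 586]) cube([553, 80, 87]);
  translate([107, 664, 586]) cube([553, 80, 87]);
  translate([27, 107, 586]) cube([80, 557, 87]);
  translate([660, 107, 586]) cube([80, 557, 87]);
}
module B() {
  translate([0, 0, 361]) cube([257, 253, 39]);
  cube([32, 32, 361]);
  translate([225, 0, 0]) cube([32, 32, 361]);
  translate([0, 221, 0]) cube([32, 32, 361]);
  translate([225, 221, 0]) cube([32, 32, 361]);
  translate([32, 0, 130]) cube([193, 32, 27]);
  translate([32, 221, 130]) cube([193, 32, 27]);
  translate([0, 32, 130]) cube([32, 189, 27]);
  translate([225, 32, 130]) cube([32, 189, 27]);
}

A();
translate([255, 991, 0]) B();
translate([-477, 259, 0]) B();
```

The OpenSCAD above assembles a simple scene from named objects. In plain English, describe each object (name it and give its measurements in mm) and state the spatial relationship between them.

A is a table: top 767 mm (x) × 771 mm (y), 48 mm thick, upper face at z = 721 mm, on four 80×80 mm square legs, each inset 27 mm from the nearest pair of top edges, running from z = 0 to the bottom of the top. Four apron rails, 80 mm thick and 87 mm tall, run between adjacent legs with their top edges flush with the underside of the top and their outer faces flush with the legs' outer faces.

B is a simple wooden stool: a rectangular seat 257 mm (x) by 253 mm (y), 39 mm thick, top face at z = 400 mm, on four square legs, each 32×32 mm in cross-section. The legs rest on z = 0, each flush with a corner of the seat. Four stretchers, 32 mm wide and 27 mm tall, connect adjacent legs with their undersides at z = 130 mm, each running between the inner faces of the legs it joins and aligned with the legs' outer faces on the other axis.

Two stools sit around the table at the +y, −x sides.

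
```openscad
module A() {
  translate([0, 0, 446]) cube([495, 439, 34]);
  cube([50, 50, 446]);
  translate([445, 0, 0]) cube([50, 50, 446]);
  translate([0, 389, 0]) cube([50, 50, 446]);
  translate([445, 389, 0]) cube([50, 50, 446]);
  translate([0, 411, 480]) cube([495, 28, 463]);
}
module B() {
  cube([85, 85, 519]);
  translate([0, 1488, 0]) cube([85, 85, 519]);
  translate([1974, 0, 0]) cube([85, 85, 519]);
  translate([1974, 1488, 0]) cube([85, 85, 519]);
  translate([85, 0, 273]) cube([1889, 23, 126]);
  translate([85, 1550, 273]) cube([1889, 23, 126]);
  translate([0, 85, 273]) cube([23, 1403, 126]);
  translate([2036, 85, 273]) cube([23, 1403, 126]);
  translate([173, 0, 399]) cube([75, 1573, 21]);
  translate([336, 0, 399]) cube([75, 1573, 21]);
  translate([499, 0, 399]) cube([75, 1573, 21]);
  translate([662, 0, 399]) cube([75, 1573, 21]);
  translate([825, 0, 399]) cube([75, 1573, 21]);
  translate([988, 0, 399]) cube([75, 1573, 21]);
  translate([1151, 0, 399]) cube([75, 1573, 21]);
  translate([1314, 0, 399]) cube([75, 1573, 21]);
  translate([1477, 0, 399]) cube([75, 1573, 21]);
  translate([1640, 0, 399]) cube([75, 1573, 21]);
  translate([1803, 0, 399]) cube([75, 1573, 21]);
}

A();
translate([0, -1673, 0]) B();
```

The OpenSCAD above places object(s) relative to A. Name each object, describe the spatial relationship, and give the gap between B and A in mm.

The bed frame's nearest face is 100 mm from the chair's −y face.

A is a chair. B is a bed frame. The bed frame is on the floor beside the chair on its −y side. The gap between the bed frame and the chair is 100 mm.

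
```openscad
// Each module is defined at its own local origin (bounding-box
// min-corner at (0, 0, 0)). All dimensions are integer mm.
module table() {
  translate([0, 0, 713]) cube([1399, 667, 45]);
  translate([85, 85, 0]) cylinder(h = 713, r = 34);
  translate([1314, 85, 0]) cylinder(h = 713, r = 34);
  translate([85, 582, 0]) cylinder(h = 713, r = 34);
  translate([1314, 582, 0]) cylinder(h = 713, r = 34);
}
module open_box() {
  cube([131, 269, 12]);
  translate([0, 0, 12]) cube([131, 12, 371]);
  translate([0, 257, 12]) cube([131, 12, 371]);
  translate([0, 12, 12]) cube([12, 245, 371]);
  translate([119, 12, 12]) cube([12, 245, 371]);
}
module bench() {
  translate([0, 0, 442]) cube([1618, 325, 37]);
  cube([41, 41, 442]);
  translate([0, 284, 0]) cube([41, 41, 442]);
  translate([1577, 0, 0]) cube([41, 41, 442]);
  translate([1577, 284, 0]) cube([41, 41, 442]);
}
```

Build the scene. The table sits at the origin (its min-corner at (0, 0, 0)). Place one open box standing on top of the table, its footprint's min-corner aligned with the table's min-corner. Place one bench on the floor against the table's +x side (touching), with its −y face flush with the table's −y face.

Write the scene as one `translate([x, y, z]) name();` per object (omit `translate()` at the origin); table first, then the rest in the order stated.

table();
translate([0, 0, 758]) open_box();
translate([1399, 0, 0]) bench();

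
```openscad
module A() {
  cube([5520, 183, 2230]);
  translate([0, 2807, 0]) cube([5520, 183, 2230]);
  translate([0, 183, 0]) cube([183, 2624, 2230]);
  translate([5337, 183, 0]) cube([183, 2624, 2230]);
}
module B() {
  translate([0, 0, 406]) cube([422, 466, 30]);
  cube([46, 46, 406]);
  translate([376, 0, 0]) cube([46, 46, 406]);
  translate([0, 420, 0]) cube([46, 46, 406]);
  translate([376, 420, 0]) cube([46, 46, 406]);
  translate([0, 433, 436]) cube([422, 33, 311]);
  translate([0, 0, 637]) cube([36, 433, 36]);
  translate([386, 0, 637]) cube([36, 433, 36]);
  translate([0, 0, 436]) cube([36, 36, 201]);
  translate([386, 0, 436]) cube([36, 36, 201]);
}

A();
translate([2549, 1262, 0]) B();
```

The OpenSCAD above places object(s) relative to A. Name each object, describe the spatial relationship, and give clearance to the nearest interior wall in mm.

Clearances: x = 2366, y = 1079; minimum 1079 mm.

A is a house frame. B is a chair. The chair sits inside the house frame, centred. The clearance to the nearest interior wall is 1079 mm.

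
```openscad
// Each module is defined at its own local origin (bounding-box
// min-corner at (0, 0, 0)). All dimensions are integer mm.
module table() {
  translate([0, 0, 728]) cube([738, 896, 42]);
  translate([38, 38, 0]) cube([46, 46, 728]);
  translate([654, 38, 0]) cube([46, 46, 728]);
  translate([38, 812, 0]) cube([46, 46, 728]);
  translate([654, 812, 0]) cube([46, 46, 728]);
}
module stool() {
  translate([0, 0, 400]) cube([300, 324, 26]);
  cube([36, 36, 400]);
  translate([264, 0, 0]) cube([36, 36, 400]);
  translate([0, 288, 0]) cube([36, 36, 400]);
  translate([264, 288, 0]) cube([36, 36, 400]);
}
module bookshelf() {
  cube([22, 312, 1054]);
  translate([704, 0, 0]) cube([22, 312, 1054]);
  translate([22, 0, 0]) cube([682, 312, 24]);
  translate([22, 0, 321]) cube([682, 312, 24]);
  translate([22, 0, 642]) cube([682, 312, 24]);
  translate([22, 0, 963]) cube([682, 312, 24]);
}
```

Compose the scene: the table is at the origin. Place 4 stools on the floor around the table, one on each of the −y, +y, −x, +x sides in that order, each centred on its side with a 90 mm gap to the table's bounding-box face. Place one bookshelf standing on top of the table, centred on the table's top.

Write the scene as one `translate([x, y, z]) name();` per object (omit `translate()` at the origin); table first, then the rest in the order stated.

table();
translate([219, -414, 0]) stool();
translate([219, 986, 0]) stool();
translate([-390, 286, 0]) stool();
translate([828, 286, 0]) stool();
translate([6, 292, 770]) bookshelf();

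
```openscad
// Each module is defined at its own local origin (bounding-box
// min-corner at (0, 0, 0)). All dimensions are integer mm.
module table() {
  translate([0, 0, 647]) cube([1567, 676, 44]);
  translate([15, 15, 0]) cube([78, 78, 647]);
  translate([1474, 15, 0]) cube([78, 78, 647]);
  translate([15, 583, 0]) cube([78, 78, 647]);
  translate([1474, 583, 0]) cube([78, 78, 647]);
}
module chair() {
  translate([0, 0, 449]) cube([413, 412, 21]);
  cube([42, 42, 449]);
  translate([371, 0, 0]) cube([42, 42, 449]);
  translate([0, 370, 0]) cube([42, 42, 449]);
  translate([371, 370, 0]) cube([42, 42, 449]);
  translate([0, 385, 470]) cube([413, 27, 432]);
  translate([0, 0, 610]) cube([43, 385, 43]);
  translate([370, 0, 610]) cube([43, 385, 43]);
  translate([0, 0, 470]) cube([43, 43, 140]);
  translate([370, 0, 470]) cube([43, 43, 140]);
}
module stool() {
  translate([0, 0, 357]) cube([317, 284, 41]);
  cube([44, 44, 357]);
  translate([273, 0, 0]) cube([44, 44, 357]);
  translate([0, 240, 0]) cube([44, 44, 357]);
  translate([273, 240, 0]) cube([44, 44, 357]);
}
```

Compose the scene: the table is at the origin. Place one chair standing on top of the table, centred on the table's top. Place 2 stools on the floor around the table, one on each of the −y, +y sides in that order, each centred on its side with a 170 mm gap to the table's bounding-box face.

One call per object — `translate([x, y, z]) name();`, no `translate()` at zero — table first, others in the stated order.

table();
translate([577, 132, 691]) chair();
translate([625, -454, 0]) stool();
translate([625, 846, 0]) stool();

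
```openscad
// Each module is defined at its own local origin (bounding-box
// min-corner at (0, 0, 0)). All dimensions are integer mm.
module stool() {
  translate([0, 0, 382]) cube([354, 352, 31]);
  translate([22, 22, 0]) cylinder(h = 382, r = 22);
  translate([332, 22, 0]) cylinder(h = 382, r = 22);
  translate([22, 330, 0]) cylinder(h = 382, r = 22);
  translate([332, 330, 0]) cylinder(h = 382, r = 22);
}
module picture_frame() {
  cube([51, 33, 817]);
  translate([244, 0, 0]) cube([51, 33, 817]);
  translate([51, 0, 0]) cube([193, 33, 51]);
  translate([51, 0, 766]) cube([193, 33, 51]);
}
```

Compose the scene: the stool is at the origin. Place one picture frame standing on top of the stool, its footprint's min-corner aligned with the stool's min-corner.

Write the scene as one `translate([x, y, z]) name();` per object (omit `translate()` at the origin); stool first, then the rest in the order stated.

stool();
translate([0, 0, 413]) picture_frame();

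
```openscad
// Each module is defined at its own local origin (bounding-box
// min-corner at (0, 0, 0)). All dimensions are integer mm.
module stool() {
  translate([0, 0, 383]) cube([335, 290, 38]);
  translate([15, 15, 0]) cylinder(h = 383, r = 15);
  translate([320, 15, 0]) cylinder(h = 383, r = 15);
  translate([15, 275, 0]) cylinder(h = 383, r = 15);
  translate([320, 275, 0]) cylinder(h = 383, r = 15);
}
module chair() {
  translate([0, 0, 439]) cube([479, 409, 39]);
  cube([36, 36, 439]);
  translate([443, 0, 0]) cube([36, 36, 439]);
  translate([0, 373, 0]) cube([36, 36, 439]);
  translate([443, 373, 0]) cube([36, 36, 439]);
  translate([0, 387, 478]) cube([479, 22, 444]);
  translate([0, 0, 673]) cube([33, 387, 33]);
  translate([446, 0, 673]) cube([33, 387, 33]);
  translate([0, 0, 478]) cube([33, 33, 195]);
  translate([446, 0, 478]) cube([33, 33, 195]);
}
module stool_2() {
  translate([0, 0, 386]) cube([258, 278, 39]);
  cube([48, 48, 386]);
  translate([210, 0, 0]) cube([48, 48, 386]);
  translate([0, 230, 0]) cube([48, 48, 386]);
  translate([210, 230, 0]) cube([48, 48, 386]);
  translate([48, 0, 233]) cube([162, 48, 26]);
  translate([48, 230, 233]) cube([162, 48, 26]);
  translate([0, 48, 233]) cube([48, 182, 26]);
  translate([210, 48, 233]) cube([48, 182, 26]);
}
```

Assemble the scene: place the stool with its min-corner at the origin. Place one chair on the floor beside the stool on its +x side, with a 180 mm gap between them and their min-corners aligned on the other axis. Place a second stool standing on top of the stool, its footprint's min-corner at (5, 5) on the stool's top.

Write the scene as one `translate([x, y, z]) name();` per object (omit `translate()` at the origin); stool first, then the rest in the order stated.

stool();
translate([515, 0, 0]) chair();
translate([5, 5, 421]) stool_2();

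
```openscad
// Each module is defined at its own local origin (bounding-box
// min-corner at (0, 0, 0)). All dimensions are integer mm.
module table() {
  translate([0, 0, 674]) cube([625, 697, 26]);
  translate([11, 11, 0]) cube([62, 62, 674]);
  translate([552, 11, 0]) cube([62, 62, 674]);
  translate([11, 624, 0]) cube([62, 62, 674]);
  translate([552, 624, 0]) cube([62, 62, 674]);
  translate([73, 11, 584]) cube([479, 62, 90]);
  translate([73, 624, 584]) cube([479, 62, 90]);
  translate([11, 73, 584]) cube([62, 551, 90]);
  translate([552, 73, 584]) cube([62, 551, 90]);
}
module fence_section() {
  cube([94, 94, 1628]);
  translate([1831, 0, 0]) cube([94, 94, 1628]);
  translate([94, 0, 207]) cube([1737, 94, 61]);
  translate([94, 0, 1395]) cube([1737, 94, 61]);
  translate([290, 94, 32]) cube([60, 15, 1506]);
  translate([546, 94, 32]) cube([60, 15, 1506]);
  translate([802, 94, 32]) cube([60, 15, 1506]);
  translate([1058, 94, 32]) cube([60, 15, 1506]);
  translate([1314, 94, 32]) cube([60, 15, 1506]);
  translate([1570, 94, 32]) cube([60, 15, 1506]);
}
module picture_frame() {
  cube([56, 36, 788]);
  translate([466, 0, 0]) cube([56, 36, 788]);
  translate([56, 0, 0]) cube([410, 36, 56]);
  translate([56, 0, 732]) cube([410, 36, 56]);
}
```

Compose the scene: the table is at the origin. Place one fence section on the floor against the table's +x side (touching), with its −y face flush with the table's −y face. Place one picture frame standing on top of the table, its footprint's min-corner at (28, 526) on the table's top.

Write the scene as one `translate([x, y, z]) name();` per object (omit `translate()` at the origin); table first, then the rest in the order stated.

table();
translate([625, 0, 0]) fence_section();
translate([28, 526, 700]) picture_frame();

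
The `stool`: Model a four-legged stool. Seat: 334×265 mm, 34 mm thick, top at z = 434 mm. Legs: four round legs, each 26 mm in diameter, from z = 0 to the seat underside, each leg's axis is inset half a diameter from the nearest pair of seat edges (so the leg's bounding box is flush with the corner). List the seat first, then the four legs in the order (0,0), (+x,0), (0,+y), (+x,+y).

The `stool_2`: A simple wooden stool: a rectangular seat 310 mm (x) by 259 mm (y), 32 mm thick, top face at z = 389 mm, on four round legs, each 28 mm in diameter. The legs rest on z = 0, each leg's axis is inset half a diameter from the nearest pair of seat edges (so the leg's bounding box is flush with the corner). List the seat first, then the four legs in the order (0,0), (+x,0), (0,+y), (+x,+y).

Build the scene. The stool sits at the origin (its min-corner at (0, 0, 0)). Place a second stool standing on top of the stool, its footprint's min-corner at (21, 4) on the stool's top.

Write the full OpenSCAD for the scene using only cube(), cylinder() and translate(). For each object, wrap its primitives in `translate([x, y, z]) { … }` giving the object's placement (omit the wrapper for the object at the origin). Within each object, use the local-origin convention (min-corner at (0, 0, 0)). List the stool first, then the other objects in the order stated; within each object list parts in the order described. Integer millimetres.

translate([0, 0, 400]) cube([334, 265, 34]);
translate([13, 13, 0]) cylinder(h = 400, r = 13);
translate([321, 13, 0]) cylinder(h = 400, r = 13);
translate([13, 252, 0]) cylinder(h = 400, r = 13);
translate([321, 252, 0]) cylinder(h = 400, r = 13);
translate([21, 4, 434]) {
  translate([0, 0, 357]) cube([310, 259, 32]);
  translate([14, 14, 0]) cylinder(h = 357, r = 14);
  translate([296, 14, 0]) cylinder(h = 357, r = 14);
  translate([14, 245, 0]) cylinder(h = 357, r = 14);
  translate([296, 245, 0]) cylinder(h = 357, r = 14);
}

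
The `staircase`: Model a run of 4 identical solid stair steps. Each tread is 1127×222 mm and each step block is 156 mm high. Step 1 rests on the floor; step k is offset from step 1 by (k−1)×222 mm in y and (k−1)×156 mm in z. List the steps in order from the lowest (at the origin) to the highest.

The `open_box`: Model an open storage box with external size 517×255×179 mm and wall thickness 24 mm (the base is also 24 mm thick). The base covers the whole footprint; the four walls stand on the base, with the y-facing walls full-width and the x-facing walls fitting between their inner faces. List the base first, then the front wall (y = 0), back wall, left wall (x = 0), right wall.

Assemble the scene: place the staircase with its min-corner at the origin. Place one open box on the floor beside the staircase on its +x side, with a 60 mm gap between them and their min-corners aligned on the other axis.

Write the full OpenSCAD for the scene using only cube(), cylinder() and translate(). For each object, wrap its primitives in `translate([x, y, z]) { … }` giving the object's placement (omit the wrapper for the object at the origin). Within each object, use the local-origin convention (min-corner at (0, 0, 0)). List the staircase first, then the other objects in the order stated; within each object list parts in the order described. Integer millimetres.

cube([1127, 222, 156]);
translate([0, 222, 156]) cube([1127, 222, 156]);
translate([0, 444, 312]) cube([1127, 222, 156]);
translate([0, 666, 468]) cube([1127, 222, 156]);
translate([1187, 0, 0]) {
  cube([517, 255, 24]);
  translate([0, 0, 24]) cube([517, 24, 155]);
  translate([0, 231, 24]) cube([517, 24, 155]);
  translate([0, 24, 24]) cube([24, 207, 155]);
  translate([493, 24, 24]) cube([24, 207, 155]);
}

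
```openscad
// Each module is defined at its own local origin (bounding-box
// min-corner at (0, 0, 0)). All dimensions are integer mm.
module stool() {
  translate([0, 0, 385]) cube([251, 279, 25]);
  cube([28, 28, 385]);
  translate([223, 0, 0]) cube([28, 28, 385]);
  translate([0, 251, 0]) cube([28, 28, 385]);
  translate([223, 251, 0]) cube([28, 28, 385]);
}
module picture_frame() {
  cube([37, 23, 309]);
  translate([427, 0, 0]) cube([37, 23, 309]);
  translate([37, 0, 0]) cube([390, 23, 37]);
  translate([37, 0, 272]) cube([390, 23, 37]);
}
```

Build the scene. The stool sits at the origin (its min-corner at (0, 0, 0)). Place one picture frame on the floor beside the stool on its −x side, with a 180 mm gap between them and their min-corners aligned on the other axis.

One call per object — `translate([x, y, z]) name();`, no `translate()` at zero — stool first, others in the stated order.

stool();
translate([-644, 0, 0]) picture_frame();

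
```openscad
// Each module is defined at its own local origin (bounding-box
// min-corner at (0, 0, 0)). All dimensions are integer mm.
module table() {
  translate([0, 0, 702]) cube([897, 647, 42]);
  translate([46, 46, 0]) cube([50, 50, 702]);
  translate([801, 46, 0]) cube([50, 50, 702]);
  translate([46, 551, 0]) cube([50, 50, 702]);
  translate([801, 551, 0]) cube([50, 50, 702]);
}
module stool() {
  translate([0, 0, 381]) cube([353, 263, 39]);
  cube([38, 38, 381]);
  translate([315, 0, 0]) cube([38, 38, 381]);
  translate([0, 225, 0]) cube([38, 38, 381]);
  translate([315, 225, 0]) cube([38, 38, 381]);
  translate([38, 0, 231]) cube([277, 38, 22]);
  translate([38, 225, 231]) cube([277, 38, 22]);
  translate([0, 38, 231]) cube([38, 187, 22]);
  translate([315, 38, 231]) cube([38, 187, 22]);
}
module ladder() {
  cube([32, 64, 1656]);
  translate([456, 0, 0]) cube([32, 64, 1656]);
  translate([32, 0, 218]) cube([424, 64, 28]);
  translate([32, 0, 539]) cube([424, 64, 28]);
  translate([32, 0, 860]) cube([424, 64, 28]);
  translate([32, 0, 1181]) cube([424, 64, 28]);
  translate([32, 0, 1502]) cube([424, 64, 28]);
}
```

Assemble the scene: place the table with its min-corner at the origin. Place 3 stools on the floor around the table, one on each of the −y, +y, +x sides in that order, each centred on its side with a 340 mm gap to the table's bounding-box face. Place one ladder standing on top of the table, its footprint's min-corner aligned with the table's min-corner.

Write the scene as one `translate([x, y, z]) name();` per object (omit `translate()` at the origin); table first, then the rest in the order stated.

table();
translate([272, -603, 0]) stool();
translate([272, 987, 0]) stool();
translate([1237, 192, 0]) stool();
translate([0, 0, 744]) ladder();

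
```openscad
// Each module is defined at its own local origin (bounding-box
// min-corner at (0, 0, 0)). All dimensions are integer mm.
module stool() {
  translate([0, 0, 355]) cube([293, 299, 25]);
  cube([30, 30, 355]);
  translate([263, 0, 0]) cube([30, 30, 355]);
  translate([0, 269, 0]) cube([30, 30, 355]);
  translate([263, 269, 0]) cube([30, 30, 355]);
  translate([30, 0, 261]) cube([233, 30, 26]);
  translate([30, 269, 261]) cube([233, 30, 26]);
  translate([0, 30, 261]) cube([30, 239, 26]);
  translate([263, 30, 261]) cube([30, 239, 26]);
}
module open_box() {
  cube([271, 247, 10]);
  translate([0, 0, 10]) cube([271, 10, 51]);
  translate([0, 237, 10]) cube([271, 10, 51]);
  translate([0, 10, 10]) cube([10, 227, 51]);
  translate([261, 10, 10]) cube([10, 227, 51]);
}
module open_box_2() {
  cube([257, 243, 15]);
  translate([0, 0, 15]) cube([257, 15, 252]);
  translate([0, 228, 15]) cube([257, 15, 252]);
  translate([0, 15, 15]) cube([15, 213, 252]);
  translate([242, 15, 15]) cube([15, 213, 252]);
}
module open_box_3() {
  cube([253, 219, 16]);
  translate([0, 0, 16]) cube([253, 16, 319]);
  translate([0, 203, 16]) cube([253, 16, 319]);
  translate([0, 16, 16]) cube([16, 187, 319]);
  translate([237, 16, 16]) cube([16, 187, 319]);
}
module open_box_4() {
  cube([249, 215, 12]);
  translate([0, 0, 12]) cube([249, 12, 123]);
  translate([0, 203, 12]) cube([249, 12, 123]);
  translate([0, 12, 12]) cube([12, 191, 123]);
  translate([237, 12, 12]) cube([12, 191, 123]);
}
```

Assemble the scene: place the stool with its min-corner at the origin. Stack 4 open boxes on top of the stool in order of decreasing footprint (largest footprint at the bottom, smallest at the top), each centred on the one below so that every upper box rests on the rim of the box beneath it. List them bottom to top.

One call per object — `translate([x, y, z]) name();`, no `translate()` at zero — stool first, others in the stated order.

stool();
translate([11, 26, 380]) open_box();
translate([18, 28, 441]) open_box_2();
translate([20, 40, 708]) open_box_3();
translate([22, 42, 1043]) open_box_4();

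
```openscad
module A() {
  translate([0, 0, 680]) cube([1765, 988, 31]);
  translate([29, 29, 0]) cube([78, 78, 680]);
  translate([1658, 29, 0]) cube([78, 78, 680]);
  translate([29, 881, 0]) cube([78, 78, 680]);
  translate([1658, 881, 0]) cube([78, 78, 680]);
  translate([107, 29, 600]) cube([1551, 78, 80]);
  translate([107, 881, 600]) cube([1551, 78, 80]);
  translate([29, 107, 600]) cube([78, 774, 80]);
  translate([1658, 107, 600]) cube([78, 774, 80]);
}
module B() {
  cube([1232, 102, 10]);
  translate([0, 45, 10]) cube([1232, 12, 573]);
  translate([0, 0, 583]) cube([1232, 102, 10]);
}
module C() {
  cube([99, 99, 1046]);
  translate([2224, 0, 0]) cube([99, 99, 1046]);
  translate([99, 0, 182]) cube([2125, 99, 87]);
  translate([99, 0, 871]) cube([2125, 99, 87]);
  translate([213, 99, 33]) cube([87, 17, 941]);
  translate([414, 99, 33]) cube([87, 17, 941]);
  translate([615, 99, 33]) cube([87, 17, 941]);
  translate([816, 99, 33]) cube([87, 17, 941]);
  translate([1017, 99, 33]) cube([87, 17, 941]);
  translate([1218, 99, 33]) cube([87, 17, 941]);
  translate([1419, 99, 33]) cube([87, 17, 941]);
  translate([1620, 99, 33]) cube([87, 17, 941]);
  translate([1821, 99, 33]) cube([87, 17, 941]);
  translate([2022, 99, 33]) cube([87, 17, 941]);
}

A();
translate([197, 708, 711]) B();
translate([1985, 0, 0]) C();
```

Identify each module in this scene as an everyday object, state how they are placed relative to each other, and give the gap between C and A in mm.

The fence section's nearest face is 220 mm from the table's +x face.

A is a table. B is an I-beam. C is a fence section. The I-beam is on top of the table. The fence section is on the floor beside the table on its +x side. The gap between the fence section and the table is 220 mm.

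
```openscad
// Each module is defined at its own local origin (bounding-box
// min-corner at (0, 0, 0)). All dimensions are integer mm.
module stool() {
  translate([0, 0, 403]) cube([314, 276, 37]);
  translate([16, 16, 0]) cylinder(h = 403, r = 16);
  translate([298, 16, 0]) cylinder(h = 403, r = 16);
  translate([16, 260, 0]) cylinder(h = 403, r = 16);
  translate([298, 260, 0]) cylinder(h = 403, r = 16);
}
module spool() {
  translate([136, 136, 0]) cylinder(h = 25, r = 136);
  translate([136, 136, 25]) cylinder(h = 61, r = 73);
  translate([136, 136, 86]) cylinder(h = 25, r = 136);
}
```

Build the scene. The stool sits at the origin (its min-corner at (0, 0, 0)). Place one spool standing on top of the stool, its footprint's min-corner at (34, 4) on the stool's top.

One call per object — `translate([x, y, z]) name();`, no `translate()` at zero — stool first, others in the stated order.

stool();
translate([34, 4, 440]) spool();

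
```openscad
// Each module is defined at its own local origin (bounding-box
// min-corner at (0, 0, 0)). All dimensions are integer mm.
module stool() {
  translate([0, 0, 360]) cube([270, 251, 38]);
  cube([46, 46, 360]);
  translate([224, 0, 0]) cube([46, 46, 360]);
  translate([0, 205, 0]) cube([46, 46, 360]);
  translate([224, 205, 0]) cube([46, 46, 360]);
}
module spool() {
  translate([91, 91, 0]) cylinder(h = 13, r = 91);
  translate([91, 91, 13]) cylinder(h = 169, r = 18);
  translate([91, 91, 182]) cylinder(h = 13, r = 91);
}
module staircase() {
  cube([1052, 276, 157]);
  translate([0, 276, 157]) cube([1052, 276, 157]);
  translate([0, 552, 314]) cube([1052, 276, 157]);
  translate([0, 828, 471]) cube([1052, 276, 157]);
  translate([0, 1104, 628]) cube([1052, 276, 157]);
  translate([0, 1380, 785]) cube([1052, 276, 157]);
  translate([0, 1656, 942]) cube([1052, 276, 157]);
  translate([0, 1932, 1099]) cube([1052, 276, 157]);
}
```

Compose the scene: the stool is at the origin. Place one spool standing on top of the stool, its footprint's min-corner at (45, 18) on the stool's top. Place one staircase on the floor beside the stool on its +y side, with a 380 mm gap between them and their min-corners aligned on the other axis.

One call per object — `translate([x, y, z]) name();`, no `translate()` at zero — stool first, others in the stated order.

stool();
translate([45, 18, 398]) spool();
translate([0, 631, 0]) staircase();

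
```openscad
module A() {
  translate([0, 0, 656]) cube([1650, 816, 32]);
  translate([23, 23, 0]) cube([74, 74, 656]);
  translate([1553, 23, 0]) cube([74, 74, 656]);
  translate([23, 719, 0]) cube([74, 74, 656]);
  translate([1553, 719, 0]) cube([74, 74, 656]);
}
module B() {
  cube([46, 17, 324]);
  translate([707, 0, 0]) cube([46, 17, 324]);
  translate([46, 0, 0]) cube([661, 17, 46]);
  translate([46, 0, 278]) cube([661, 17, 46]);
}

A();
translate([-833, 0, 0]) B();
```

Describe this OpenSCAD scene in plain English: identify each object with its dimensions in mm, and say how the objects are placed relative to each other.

A is a table with a 1650×816 mm rectangular top, 32 mm thick, top surface at z = 688 mm, supported by four 74×74 mm square legs, each inset 23 mm from the nearest pair of top edges, running from the floor.

B is a rectangular picture frame lying in the x–z plane (depth along y). The opening is 661 mm wide (x) by 232 mm tall (z), surrounded by a border 46 mm wide on all four sides. The frame is 17 mm deep and is made of two full-height vertical stiles with two horizontal rails fitted between them.

The picture frame is on the floor beside the table on its −x side.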